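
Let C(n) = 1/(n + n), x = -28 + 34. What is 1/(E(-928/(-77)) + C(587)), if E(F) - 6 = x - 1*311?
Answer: -1174/351025 ≈ -0.0033445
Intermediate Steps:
x = 6
C(n) = 1/(2*n)
E(F) = -299 (E(F) = 6 + (6 - 1*311) = 6 + (6 - 311) = 6 - 305 = -299)
1/(E(-928/(-77)) + C(587)) = 1/(-299 + (½)/587) = 1/(-299 + (½)*(1/587)) = 1/(-299 + 1/1174) = 1/(-351025/1174) = -1174/351025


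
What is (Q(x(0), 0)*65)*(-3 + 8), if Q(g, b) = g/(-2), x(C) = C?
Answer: 0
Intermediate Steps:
Q(g, b) = -g/2 (Q(g, b) = g*(-½) = -g/2)
(Q(x(0), 0)*65)*(-3 + 8) = (-½*0*65)*(-3 + 8) = (0*65)*5 = 0*5 = 0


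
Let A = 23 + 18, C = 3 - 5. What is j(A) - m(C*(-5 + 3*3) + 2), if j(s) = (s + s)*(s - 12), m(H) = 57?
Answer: 2321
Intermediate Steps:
C = -2
A = 41
j(s) = 2*s*(-12 + s) (j(s) = (2*s)*(-12 + s) = 2*s*(-12 + s))
j(A) - m(C*(-5 + 3*3) + 2) = 2*41*(-12 + 41) - 1*57 = 2*41*29 - 57 = 2378 - 57 = 2321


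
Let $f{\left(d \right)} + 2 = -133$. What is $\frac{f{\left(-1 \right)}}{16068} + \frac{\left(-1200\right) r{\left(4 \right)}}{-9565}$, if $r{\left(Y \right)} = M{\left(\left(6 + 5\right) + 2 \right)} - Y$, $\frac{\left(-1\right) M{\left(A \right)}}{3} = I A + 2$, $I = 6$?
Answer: $- \frac{313733445}{10246028} \approx -30.62$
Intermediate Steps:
$f{\left(d \right)} = -135$ ($f{\left(d \right)} = -2 - 133 = -135$)
$M{\left(A \right)} = -6 - 18 A$ ($M{\left(A \right)} = - 3 \left(6 A + 2\right) = - 3 \left(2 + 6 A\right) = -6 - 18 A$)
$r{\left(Y \right)} = -240 - Y$ ($r{\left(Y \right)} = \left(-6 - 18 \left(\left(6 + 5\right) + 2\right)\right) - Y = \left(-6 - 18 \left(11 + 2\right)\right) - Y = \left(-6 - 234\right) - Y = -240 - Y$)
$\frac{f{\left(-1 \right)}}{16068} + \frac{\left(-1200\right) r{\left(4 \right)}}{-9565} = - \frac{135}{16068} + \frac{\left(-1200\right) \left(-240 - 4\right)}{-9565} = \left(-135\right) \frac{1}{16068} + - 1200 \left(-240 - 4\right) \left(- \frac{1}{9565}\right) = - \frac{45}{5356} + \left(-1200\right) \left(-244\right) \left(- \frac{1}{9565}\right) = - \frac{45}{5356} + 292800 \left(- \frac{1}{9565}\right) = - \frac{45}{5356} - \frac{58560}{1913} = - \frac{313733445}{10246028}$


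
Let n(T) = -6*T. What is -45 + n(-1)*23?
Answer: 93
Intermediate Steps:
-45 + n(-1)*23 = -45 - 6*(-1)*23 = -45 + 6*23 = -45 + 138 = 93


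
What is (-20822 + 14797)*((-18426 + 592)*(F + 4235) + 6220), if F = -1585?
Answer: 284704627000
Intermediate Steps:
(-20822 + 14797)*((-18426 + 592)*(F + 4235) + 6220) = (-20822 + 14797)*((-18426 + 592)*(-1585 + 4235) + 6220) = -6025*(-17834*2650 + 6220) = -6025*(-47260100 + 6220) = -6025*(-47253880) = 284704627000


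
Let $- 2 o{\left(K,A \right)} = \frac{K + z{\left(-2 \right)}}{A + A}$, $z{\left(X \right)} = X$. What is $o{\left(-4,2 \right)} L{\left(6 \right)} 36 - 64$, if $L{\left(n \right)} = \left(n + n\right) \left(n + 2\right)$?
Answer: $2528$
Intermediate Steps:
$L{\left(n \right)} = 2 n \left(2 + n\right)$
$o{\left(K,A \right)} = - \frac{-2 + K}{4 A}$ ($o{\left(K,A \right)} = - \frac{\left(K - 2\right) \frac{1}{A + A}}{2} = - \frac{\left(-2 + K\right) \frac{1}{2 A}}{2} = - \frac{\frac{1}{2} \frac{1}{A} \left(-2 + K\right)}{2} = - \frac{-2 + K}{4 A}$)
$o{\left(-4,2 \right)} L{\left(6 \right)} 36 - 64 = \frac{2 - -4}{4 \cdot 2} \cdot 2 \cdot 6 \left(2 + 6\right) 36 - 64 = \frac{1}{4} \cdot \frac{1}{2} \left(2 + 4\right) 2 \cdot 6 \cdot 8 \cdot 36 - 64 = \frac{1}{4} \cdot \frac{1}{2} \cdot 6 \cdot 96 \cdot 36 - 64 = \frac{3}{4} \cdot 96 \cdot 36 - 64 = 72 \cdot 36 - 64 = 2592 - 64 = 2528$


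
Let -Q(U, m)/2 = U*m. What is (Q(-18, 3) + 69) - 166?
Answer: 11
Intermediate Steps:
Q(U, m) = -2*U*m
(Q(-18, 3) + 69) - 166 = (-2*(-18)*3 + 69) - 166 = (108 + 69) - 166 = 177 - 166 = 11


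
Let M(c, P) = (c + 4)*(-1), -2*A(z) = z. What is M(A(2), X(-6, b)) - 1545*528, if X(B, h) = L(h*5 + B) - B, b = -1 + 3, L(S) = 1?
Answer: -815763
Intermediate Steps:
A(z) = -z/2
b = 2
X(B, h) = 1 - B
M(c, P) = -4 - c (M(c, P) = (4 + c)*(-1) = -4 - c)
M(A(2), X(-6, b)) - 1545*528 = (-4 - (-1)*2/2) - 1545*528 = (-4 - 1*(-1)) - 815760 = (-4 + 1) - 815760 = -3 - 815760 = -815763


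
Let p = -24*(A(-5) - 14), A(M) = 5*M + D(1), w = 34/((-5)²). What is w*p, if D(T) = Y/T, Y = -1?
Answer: 6528/5 ≈ 1305.6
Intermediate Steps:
D(T) = -1/T
w = 34/25 ≈ 1.3600
A(M) = -1 + 5*M (A(M) = 5*M - 1/1 = 5*M - 1*1 = 5*M - 1 = -1 + 5*M)
p = 960 (p = -24*((-1 + 5*(-5)) - 14) = -24*((-1 - 25) - 14) = -24*(-26 - 14) = -24*(-40) = 960)
w*p = (34/25)*960 = 6528/5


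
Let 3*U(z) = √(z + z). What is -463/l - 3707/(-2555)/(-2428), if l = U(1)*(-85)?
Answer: -3707/6203540 + 1389*√2/170 ≈ 11.554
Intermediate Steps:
U(z) = √2*√z/3 (U(z) = √(z + z)/3 = √(2*z)/3 = (√2*√z)/3 = √2*√z/3)
l = -85*√2/3 (l = (√2*√1/3)*(-85) = ((⅓)*√2*1)*(-85) = (√2/3)*(-85) = -85*√2/3 ≈ -40.069)
-463/l - 3707/(-2555)/(-2428) = -463*(-3*√2/170) - 3707/(-2555)/(-2428) = -(-1389)*√2/170 - 3707*(-1/2555)*(-1/2428) = 1389*√2/170 + (3707/2555)*(-1/2428) = 1389*√2/170 - 3707/6203540 = -3707/6203540 + 1389*√2/170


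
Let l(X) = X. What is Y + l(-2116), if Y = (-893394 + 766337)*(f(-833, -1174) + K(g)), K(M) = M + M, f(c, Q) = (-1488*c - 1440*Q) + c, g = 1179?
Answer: -372478905689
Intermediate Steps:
f(c, Q) = -1487*c - 1440*Q
K(M) = 2*M
Y = -372478903573 (Y = (-893394 + 766337)*((-1487*(-833) - 1440*(-1174)) + 2*1179) = -127057*((1238671 + 1690560) + 2358) = -127057*(2929231 + 2358) = -127057*2931589 = -372478903573)
Y + l(-2116) = -372478903573 - 2116 = -372478905689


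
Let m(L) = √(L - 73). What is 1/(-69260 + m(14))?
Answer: -69260/4796947659 - I*√59/4796947659 ≈ -1.4438e-5 - 1.6013e-9*I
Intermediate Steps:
m(L) = √(-73 + L)
1/(-69260 + m(14)) = 1/(-69260 + √(-73 + 14)) = 1/(-69260 + √(-59)) = 1/(-69260 + I*√59)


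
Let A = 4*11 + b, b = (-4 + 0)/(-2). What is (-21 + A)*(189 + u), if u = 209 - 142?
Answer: 6400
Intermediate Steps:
b = 2 (b = -½*(-4) = 2)
u = 67
A = 46 (A = 4*11 + 2 = 44 + 2 = 46)
(-21 + A)*(189 + u) = (-21 + 46)*(189 + 67) = 25*256 = 6400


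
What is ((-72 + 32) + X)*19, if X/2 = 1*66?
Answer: 1748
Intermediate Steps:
X = 132 (X = 2*(1*66) = 2*66 = 132)
((-72 + 32) + X)*19 = ((-72 + 32) + 132)*19 = (-40 + 132)*19 = 92*19 = 1748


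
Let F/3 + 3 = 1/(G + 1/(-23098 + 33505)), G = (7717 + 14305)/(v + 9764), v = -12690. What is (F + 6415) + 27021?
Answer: 49744866515/1488182 ≈ 33427.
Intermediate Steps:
G = -143/19 (G = (7717 + 14305)/(-12690 + 9764) = 22022/(-2926) = 22022*(-1/2926) = -143/19 ≈ -7.5263)
F = -13986837/1488182 (F = -9 + 3/(-143/19 + 1/(-23098 + 33505)) = -9 + 3/(-143/19 + 1/10407) = -9 + 3/(-1488182/197733) = -9 + 3*(-197733/1488182) = -9 - 593199/1488182 = -13986837/1488182 ≈ -9.3986)
(F + 6415) + 27021 = (-13986837/1488182 + 6415) + 27021 = 9532700693/1488182 + 27021 = 49744866515/1488182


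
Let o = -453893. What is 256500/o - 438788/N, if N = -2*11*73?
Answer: 9034130122/33134189 ≈ 272.65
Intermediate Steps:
N = -1606 (N = -22*73 = -1606)
256500/o - 438788/N = 256500/(-453893) - 438788/(-1606) = 256500*(-1/453893) - 438788*(-1/1606) = -256500/453893 + 219394/803 = 9034130122/33134189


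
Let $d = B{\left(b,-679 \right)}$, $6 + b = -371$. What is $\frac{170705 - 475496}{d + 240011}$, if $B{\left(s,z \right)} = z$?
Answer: $- \frac{304791}{239332} \approx -1.2735$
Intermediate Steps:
$b = -377$ ($b = -6 - 371 = -377$)
$d = -679$
$\frac{170705 - 475496}{d + 240011} = \frac{170705 - 475496}{-679 + 240011} = - \frac{304791}{239332}$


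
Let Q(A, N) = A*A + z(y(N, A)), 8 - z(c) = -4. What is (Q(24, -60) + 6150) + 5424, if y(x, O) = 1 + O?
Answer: 12162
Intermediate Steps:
z(c) = 12 (z(c) = 8 - 1*(-4) = 8 + 4 = 12)
Q(A, N) = 12 + A² (Q(A, N) = A*A + 12 = A² + 12 = 12 + A²)
(Q(24, -60) + 6150) + 5424 = ((12 + 24²) + 6150) + 5424 = ((12 + 576) + 6150) + 5424 = (588 + 6150) + 5424 = 6738 + 5424 = 12162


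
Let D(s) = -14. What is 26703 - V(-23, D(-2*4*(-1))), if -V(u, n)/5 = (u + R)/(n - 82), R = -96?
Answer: 2564083/96 ≈ 26709.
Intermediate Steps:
V(u, n) = -5*(-96 + u)/(-82 + n) (V(u, n) = -5*(u - 96)/(n - 82) = -5*(-96 + u)/(-82 + n))
26703 - V(-23, D(-2*4*(-1))) = 26703 - 5*(96 - 1*(-23))/(-82 - 14) = 26703 - 5*(96 + 23)/(-96) = 26703 - 5*(-1)*119/96 = 26703 - 1*(-595/96) = 26703 + 595/96 = 2564083/96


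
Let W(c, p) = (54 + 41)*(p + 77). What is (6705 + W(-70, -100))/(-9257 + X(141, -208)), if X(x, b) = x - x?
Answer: -4520/9257 ≈ -0.48828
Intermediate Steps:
X(x, b) = 0
W(c, p) = 7315 + 95*p (W(c, p) = 95*(77 + p) = 7315 + 95*p)
(6705 + W(-70, -100))/(-9257 + X(141, -208)) = (6705 + (7315 + 95*(-100)))/(-9257 + 0) = (6705 + (7315 - 9500))/(-9257) = (6705 - 2185)*(-1/9257) = 4520*(-1/9257) = -4520/9257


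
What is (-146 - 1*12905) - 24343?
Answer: -37394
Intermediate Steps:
(-146 - 1*12905) - 24343 = (-146 - 12905) - 24343 = -13051 - 24343 = -37394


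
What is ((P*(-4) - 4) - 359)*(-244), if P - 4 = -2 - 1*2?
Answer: 88572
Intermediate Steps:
P = 0 (P = 4 + (-2 - 1*2) = 4 + (-2 - 2) = 4 - 4 = 0)
((P*(-4) - 4) - 359)*(-244) = ((0*(-4) - 4) - 359)*(-244) = ((0 - 4) - 359)*(-244) = (-4 - 359)*(-244) = -363*(-244) = 88572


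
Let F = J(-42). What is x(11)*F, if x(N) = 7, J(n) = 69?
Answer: 483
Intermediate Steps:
F = 69
x(11)*F = 7*69 = 483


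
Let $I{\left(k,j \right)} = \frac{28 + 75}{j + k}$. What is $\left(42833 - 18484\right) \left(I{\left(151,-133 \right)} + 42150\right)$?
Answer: $\frac{18476094247}{18} \approx 1.0264 \cdot 10^{9}$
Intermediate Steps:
$I{\left(k,j \right)} = \frac{103}{j + k}$
$\left(42833 - 18484\right) \left(I{\left(151,-133 \right)} + 42150\right) = \left(42833 - 18484\right) \left(\frac{103}{-133 + 151} + 42150\right) = 24349 \left(\frac{103}{18} + 42150\right) = 24349 \cdot \frac{758803}{18} = \frac{18476094247}{18}$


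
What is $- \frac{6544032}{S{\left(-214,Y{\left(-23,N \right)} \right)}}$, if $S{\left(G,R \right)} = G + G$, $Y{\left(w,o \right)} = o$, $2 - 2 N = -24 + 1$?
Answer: $\frac{1636008}{107} \approx 15290.0$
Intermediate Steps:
$N = \frac{25}{2}$ ($N = 1 - \frac{-24 + 1}{2} = 1 - - \frac{23}{2} = 1 + \frac{23}{2} = \frac{25}{2} \approx 12.5$)
$S{\left(G,R \right)} = 2 G$
$- \frac{6544032}{S{\left(-214,Y{\left(-23,N \right)} \right)}} = - \frac{6544032}{2 \left(-214\right)} = - \frac{6544032}{-428} = \left(-6544032\right) \left(- \frac{1}{428}\right) = \frac{1636008}{107}$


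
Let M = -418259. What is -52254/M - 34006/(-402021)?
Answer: 35230520888/168148901439 ≈ 0.20952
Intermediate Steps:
-52254/M - 34006/(-402021) = -52254/(-418259) - 34006/(-402021) = -52254*(-1/418259) - 34006*(-1/402021) = 52254/418259 + 34006/402021 = 35230520888/168148901439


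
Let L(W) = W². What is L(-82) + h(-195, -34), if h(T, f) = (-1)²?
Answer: 6725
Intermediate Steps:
h(T, f) = 1
L(-82) + h(-195, -34) = (-82)² + 1 = 6724 + 1 = 6725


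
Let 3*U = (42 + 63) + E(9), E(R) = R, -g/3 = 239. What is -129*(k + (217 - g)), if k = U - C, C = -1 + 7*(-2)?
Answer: -127323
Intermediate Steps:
g = -717 (g = -3*239 = -717)
C = -15 (C = -1 - 14 = -15)
U = 38 (U = ((42 + 63) + 9)/3 = (105 + 9)/3 = (1/3)*114 = 38)
k = 53 (k = 38 - 1*(-15) = 38 + 15 = 53)
-129*(k + (217 - g)) = -129*(53 + (217 - 1*(-717))) = -129*(53 + (217 + 717)) = -129*(53 + 934) = -129*987 = -127323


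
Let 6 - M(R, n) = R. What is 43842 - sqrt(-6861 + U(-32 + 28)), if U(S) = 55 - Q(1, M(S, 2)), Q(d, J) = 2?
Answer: 43842 - 2*I*sqrt(1702) ≈ 43842.0 - 82.511*I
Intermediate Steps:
M(R, n) = 6 - R
U(S) = 53 (U(S) = 55 - 1*2 = 55 - 2 = 53)
43842 - sqrt(-6861 + U(-32 + 28)) = 43842 - sqrt(-6861 + 53) = 43842 - sqrt(-6808) = 43842 - 2*I*sqrt(1702)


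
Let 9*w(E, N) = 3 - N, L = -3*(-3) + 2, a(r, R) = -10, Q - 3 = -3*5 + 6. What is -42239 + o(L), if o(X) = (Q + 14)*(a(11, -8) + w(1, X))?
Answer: -380935/9 ≈ -42326.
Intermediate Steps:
Q = -6 (Q = 3 + (-3*5 + 6) = 3 + (-15 + 6) = 3 - 9 = -6)
L = 11 (L = 9 + 2 = 11)
w(E, N) = ⅓ - N/9 (w(E, N) = (3 - N)/9 = ⅓ - N/9)
o(X) = -232/3 - 8*X/9 (o(X) = (-6 + 14)*(-10 + (⅓ - X/9)) = 8*(-29/3 - X/9) = -232/3 - 8*X/9)
-42239 + o(L) = -42239 + (-232/3 - 8/9*11) = -42239 + (-232/3 - 88/9) = -42239 - 784/9 = -380935/9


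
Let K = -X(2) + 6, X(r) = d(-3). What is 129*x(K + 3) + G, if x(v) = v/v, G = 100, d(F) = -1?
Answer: 229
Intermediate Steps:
X(r) = -1
K = 7 (K = -1*(-1) + 6 = 1 + 6 = 7)
x(v) = 1
129*x(K + 3) + G = 129*1 + 100 = 129 + 100 = 229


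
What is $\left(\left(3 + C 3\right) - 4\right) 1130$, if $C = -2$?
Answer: $-7910$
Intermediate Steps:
$\left(\left(3 + C 3\right) - 4\right) 1130 = \left(\left(3 - 6\right) - 4\right) 1130 = \left(-3 - 4\right) 1130 = \left(-7\right) 1130 = -7910$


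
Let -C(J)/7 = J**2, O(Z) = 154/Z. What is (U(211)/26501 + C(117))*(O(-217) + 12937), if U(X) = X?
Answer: -1018364935039800/821531 ≈ -1.2396e+9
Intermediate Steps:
C(J) = -7*J**2
(U(211)/26501 + C(117))*(O(-217) + 12937) = (211/26501 - 7*117**2)*(154/(-217) + 12937) = (211*(1/26501) - 7*13689)*(154*(-1/217) + 12937) = (211/26501 - 95823)*(-22/31 + 12937) = -2539405112/26501*401025/31 = -1018364935039800/821531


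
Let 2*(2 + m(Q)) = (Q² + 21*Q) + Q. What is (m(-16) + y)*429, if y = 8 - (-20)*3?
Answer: 7722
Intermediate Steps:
m(Q) = -2 + Q²/2 + 11*Q (m(Q) = -2 + ((Q² + 21*Q) + Q)/2 = -2 + (Q² + 22*Q)/2 = -2 + (Q²/2 + 11*Q) = -2 + Q²/2 + 11*Q)
y = 68 (y = 8 - 5*(-12) = 8 + 60 = 68)
(m(-16) + y)*429 = ((-2 + (½)*(-16)² + 11*(-16)) + 68)*429 = ((-2 + (½)*256 - 176) + 68)*429 = ((-2 + 128 - 176) + 68)*429 = (-50 + 68)*429 = 18*429 = 7722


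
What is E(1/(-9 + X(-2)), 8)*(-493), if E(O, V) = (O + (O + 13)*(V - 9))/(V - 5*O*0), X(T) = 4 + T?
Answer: 6409/8 ≈ 801.13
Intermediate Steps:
E(O, V) = (O + (-9 + V)*(13 + O))/V (E(O, V) = (O + (13 + O)*(-9 + V))/(V + 0) = (O + (-9 + V)*(13 + O))/V)
E(1/(-9 + X(-2)), 8)*(-493) = ((-117 - 8/(-9 + (4 - 2)) + 8*(13 + 1/(-9 + (4 - 2))))/8)*(-493) = ((-117 - 8/(-9 + 2) + 8*(13 + 1/(-9 + 2)))/8)*(-493) = ((-117 - 8/(-7) + 8*(13 + 1/(-7)))/8)*(-493) = ((-117 - 8*(-1/7) + 8*(13 - 1/7))/8)*(-493) = ((-117 + 8/7 + 8*(90/7))/8)*(-493) = ((-117 + 8/7 + 720/7)/8)*(-493) = ((1/8)*(-13))*(-493) = -13/8*(-493) = 6409/8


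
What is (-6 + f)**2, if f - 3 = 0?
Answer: 9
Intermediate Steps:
f = 3 (f = 3 + 0 = 3)
(-6 + f)**2 = (-6 + 3)**2 = (-3)**2 = 9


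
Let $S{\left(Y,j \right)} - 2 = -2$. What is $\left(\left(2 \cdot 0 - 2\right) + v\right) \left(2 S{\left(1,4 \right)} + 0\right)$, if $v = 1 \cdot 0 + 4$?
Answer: $0$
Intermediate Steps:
$S{\left(Y,j \right)} = 0$ ($S{\left(Y,j \right)} = 2 - 2 = 0$)
$v = 4$ ($v = 0 + 4 = 4$)
$\left(\left(2 \cdot 0 - 2\right) + v\right) \left(2 S{\left(1,4 \right)} + 0\right) = \left(\left(2 \cdot 0 - 2\right) + 4\right) \left(2 \cdot 0 + 0\right) = \left(\left(0 - 2\right) + 4\right) \left(0 + 0\right) = \left(-2 + 4\right) 0 = 2 \cdot 0 = 0$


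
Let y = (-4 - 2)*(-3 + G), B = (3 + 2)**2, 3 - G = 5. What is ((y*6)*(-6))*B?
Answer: -27000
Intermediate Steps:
G = -2 (G = 3 - 1*5 = 3 - 5 = -2)
B = 25 (B = 5**2 = 25)
y = 30 (y = (-4 - 2)*(-3 - 2) = -6*(-5) = 30)
((y*6)*(-6))*B = ((30*6)*(-6))*25 = (180*(-6))*25 = -1080*25 = -27000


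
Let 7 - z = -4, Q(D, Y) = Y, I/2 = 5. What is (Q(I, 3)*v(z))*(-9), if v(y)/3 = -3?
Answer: 243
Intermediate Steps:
I = 10 (I = 2*5 = 10)
z = 11 (z = 7 - 1*(-4) = 7 + 4 = 11)
v(y) = -9 (v(y) = 3*(-3) = -9)
(Q(I, 3)*v(z))*(-9) = (3*(-9))*(-9) = -27*(-9) = 243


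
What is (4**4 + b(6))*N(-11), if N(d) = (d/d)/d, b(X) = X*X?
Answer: -292/11 ≈ -26.545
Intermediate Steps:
b(X) = X**2
N(d) = 1/d
(4**4 + b(6))*N(-11) = (4**4 + 6**2)/(-11) = (256 + 36)*(-1/11) = 292*(-1/11) = -292/11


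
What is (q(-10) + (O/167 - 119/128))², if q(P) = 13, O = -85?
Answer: 61075708225/456933376 ≈ 133.66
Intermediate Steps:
(q(-10) + (O/167 - 119/128))² = (13 + (-85/167 - 119/128))² = (13 - 30753/21376)² = (247135/21376)² = 61075708225/456933376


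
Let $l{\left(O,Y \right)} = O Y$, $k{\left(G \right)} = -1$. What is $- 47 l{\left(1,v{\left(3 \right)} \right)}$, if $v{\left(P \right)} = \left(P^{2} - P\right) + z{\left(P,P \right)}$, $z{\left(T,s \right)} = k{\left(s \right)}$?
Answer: $-235$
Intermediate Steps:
$z{\left(T,s \right)} = -1$
$v{\left(P \right)} = -1 + P^{2} - P$ ($v{\left(P \right)} = \left(P^{2} - P\right) - 1 = -1 + P^{2} - P$)
$- 47 l{\left(1,v{\left(3 \right)} \right)} = - 47 \cdot 1 \left(-1 + 3^{2} - 3\right) = - 47 \cdot 1 \left(-1 + 9 - 3\right) = - 47 \cdot 1 \cdot 5 = \left(-47\right) 5 = -235$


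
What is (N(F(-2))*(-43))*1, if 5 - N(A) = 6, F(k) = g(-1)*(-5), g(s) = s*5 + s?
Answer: 43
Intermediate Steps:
g(s) = 6*s (g(s) = 5*s + s = 6*s)
F(k) = 30 (F(k) = (6*(-1))*(-5) = -6*(-5) = 30)
N(A) = -1 (N(A) = 5 - 1*6 = 5 - 6 = -1)
(N(F(-2))*(-43))*1 = -1*(-43)*1 = 43*1 = 43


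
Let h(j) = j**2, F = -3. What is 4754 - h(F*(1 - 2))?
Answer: 4745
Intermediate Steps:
4754 - h(F*(1 - 2)) = 4754 - (-3*(1 - 2))**2 = 4754 - (-3*(-1))**2 = 4754 - 1*3**2 = 4754 - 1*9 = 4754 - 9 = 4745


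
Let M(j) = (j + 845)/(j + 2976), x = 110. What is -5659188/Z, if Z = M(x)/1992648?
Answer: -34800111139356864/955 ≈ -3.6440e+13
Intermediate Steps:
M(j) = (845 + j)/(2976 + j)
Z = 955/6149311728 (Z = ((845 + 110)/(2976 + 110))/1992648 = (955/3086)*(1/1992648) = 955/6149311728 ≈ 1.5530e-7)
-5659188/Z = -5659188/955/6149311728 = -5659188*6149311728/955 = -34800111139356864/955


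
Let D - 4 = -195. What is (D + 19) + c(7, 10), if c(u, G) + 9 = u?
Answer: -174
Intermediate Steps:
D = -191 (D = 4 - 195 = -191)
c(u, G) = -9 + u
(D + 19) + c(7, 10) = (-191 + 19) + (-9 + 7) = -172 - 2 = -174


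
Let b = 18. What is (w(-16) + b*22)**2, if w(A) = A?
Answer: 144400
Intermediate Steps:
(w(-16) + b*22)**2 = (-16 + 18*22)**2 = (-16 + 396)**2 = 380**2 = 144400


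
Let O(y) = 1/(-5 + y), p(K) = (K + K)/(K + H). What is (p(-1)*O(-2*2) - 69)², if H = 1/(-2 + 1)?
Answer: 386884/81 ≈ 4776.3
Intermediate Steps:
H = -1 (H = 1/(-1) = -1)
p(K) = 2*K/(-1 + K) (p(K) = (K + K)/(K - 1) = (2*K)/(-1 + K) = 2*K/(-1 + K))
(p(-1)*O(-2*2) - 69)² = ((2*(-1)/(-1 - 1))/(-5 - 2*2) - 69)² = ((2*(-1)/(-2))/(-5 - 4) - 69)² = ((2*(-1)*(-½))/(-9) - 69)² = (1*(-⅑) - 69)² = (-⅑ - 69)² = (-622/9)² = 386884/81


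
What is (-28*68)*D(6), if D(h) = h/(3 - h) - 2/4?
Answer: 4760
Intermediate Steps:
D(h) = -1/2 + h/(3 - h) (D(h) = h/(3 - h) - 2*1/4 = h/(3 - h) - 1/2 = -1/2 + h/(3 - h))
(-28*68)*D(6) = (-28*68)*(3*(1 - 1*6)/(2*(-3 + 6))) = -2856*(1 - 6)/3 = -2856*(-5)/3 = -1904*(-5/2) = 4760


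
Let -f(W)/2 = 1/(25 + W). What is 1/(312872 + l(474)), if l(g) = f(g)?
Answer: 499/156123126 ≈ 3.1962e-6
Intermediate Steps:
f(W) = -2/(25 + W)
l(g) = -2/(25 + g)
1/(312872 + l(474)) = 1/(312872 - 2/(25 + 474)) = 1/(312872 - 2/499) = 1/(156123126/499) = 499/156123126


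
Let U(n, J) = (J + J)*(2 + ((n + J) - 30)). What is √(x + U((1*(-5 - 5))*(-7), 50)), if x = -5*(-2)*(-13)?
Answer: √9070 ≈ 95.237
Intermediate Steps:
U(n, J) = 2*J*(-28 + J + n) (U(n, J) = (2*J)*(2 + ((J + n) - 30)) = (2*J)*(2 + (-30 + J + n)) = (2*J)*(-28 + J + n) = 2*J*(-28 + J + n))
x = -130 (x = 10*(-13) = -130)
√(x + U((1*(-5 - 5))*(-7), 50)) = √(-130 + 2*50*(-28 + 50 + (1*(-5 - 5))*(-7))) = √(-130 + 2*50*(-28 + 50 + (1*(-10))*(-7))) = √(-130 + 2*50*(-28 + 50 - 10*(-7))) = √(-130 + 2*50*(-28 + 50 + 70)) = √(-130 + 2*50*92) = √(-130 + 9200) = √9070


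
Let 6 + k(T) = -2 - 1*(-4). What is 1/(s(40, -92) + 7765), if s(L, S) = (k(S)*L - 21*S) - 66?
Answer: 1/9471 ≈ 0.00010559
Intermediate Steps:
k(T) = -4 (k(T) = -6 + (-2 - 1*(-4)) = -6 + (-2 + 4) = -6 + 2 = -4)
s(L, S) = -66 - 21*S - 4*L (s(L, S) = (-4*L - 21*S) - 66 = (-21*S - 4*L) - 66 = -66 - 21*S - 4*L)
1/(s(40, -92) + 7765) = 1/((-66 - 21*(-92) - 4*40) + 7765) = 1/((-66 + 1932 - 160) + 7765) = 1/(1706 + 7765) = 1/9471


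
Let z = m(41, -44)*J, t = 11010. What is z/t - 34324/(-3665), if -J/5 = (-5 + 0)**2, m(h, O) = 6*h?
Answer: 8840283/1345055 ≈ 6.5724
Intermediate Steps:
J = -125 (J = -5*(-5 + 0)**2 = -5*(-5)**2 = -5*25 = -125)
z = -30750 (z = (6*41)*(-125) = 246*(-125) = -30750)
z/t - 34324/(-3665) = -30750/11010 - 34324/(-3665) = -30750*1/11010 - 34324*(-1/3665) = -1025/367 + 34324/3665 = 8840283/1345055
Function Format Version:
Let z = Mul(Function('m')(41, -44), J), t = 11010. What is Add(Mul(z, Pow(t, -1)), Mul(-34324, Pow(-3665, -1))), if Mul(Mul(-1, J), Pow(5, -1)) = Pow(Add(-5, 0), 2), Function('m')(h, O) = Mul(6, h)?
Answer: Rational(8840283, 1345055) ≈ 6.5724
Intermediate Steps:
J = -125 (J = Mul(-5, Pow(Add(-5, 0), 2)) = Mul(-5, Pow(-5, 2)) = Mul(-5, 25) = -125)
z = -30750 (z = Mul(Mul(6, 41), -125) = Mul(246, -125) = -30750)
Add(Mul(z, Pow(t, -1)), Mul(-34324, Pow(-3665, -1))) = Add(Mul(-30750, Pow(11010, -1)), Mul(-34324, Pow(-3665, -1))) = Add(Mul(-30750, Rational(1, 11010)), Mul(-34324, Rational(-1, 3665))) = Add(Rational(-1025, 367), Rational(34324, 3665)) = Rational(8840283, 1345055)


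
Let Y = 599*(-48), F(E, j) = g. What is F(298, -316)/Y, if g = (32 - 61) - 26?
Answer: 55/28752 ≈ 0.0019129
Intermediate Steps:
g = -55 (g = -29 - 26 = -55)
F(E, j) = -55
Y = -28752
F(298, -316)/Y = -55/(-28752) = -55*(-1/28752) = 55/28752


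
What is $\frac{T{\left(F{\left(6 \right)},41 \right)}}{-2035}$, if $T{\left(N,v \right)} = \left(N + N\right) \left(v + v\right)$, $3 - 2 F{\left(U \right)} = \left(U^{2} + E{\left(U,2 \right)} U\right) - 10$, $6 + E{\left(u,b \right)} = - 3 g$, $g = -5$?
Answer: $\frac{574}{185} \approx 3.1027$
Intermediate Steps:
$E{\left(u,b \right)} = 9$ ($E{\left(u,b \right)} = -6 - -15 = -6 + 15 = 9$)
$F{\left(U \right)} = \frac{13}{2} - \frac{9 U}{2} - \frac{U^{2}}{2}$ ($F{\left(U \right)} = \frac{3}{2} - \frac{\left(U^{2} + 9 U\right) - 10}{2} = \frac{3}{2} - \frac{-10 + U^{2} + 9 U}{2} = \frac{3}{2} - \left(-5 + \frac{U^{2}}{2} + \frac{9 U}{2}\right) = \frac{13}{2} - \frac{9 U}{2} - \frac{U^{2}}{2}$)
$T{\left(N,v \right)} = 4 N v$ ($T{\left(N,v \right)} = 2 N 2 v = 4 N v$)
$\frac{T{\left(F{\left(6 \right)},41 \right)}}{-2035} = \frac{4 \left(\frac{13}{2} - 27 - \frac{6^{2}}{2}\right) 41}{-2035} = 4 \left(\frac{13}{2} - 27 - 18\right) 41 \left(- \frac{1}{2035}\right) = 4 \left(- \frac{77}{2}\right) 41 \left(- \frac{1}{2035}\right) = \left(-6314\right) \left(- \frac{1}{2035}\right) = \frac{574}{185}$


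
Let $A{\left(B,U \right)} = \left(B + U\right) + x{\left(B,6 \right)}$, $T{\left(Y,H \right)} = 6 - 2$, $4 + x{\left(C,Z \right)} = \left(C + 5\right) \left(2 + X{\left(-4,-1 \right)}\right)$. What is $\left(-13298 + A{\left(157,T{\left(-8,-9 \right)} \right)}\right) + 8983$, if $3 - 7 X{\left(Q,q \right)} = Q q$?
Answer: $- \frac{27000}{7} \approx -3857.1$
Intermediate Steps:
$X{\left(Q,q \right)} = \frac{3}{7} - \frac{Q q}{7}$
$x{\left(C,Z \right)} = \frac{37}{7} + \frac{13 C}{7}$ ($x{\left(C,Z \right)} = -4 + \left(C + 5\right) \left(2 + \left(\frac{3}{7} - \left(- \frac{4}{7}\right) \left(-1\right)\right)\right) = -4 + \left(5 + C\right) \left(2 + \left(\frac{3}{7} - \frac{4}{7}\right)\right) = -4 + \left(5 + C\right) \left(2 - \frac{1}{7}\right) = -4 + \left(5 + C\right) \frac{13}{7} = -4 + \left(\frac{65}{7} + \frac{13 C}{7}\right) = \frac{37}{7} + \frac{13 C}{7}$)
$T{\left(Y,H \right)} = 4$
$A{\left(B,U \right)} = \frac{37}{7} + U + \frac{20 B}{7}$ ($A{\left(B,U \right)} = \left(B + U\right) + \left(\frac{37}{7} + \frac{13 B}{7}\right) = \frac{37}{7} + U + \frac{20 B}{7}$)
$\left(-13298 + A{\left(157,T{\left(-8,-9 \right)} \right)}\right) + 8983 = \left(-13298 + \left(\frac{37}{7} + 4 + \frac{20}{7} \cdot 157\right)\right) + 8983 = \left(-13298 + \left(\frac{37}{7} + 4 + \frac{3140}{7}\right)\right) + 8983 = \left(-13298 + \frac{3205}{7}\right) + 8983 = - \frac{89881}{7} + 8983 = - \frac{27000}{7}$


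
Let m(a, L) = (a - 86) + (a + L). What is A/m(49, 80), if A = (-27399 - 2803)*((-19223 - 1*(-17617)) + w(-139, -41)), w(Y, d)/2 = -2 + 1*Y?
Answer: 14255344/23 ≈ 6.1980e+5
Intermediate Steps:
w(Y, d) = -4 + 2*Y (w(Y, d) = 2*(-2 + 1*Y) = 2*(-2 + Y) = -4 + 2*Y)
m(a, L) = -86 + L + 2*a (m(a, L) = (-86 + a) + (L + a) = -86 + L + 2*a)
A = 57021376 (A = (-27399 - 2803)*((-19223 - 1*(-17617)) + (-4 + 2*(-139))) = -30202*((-19223 + 17617) + (-4 - 278)) = -30202*(-1606 - 282) = -30202*(-1888) = 57021376)
A/m(49, 80) = 57021376/(-86 + 80 + 2*49) = 57021376/(-86 + 80 + 98) = 57021376/92 = 57021376*(1/92) = 14255344/23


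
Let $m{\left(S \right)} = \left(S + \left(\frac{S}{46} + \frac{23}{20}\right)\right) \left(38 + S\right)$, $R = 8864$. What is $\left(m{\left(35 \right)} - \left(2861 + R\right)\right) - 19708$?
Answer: $- \frac{13219713}{460} \approx -28739.0$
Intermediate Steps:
$m{\left(S \right)} = \left(38 + S\right) \left(\frac{23}{20} + \frac{47 S}{46}\right)$ ($m{\left(S \right)} = \left(S + \left(S \frac{1}{46} + 23 \cdot \frac{1}{20}\right)\right) \left(38 + S\right) = \left(S + \left(\frac{S}{46} + \frac{23}{20}\right)\right) \left(38 + S\right) = \left(S + \left(\frac{23}{20} + \frac{S}{46}\right)\right) \left(38 + S\right) = \left(\frac{23}{20} + \frac{47 S}{46}\right) \left(38 + S\right) = \left(38 + S\right) \left(\frac{23}{20} + \frac{47 S}{46}\right)$)
$\left(m{\left(35 \right)} - \left(2861 + R\right)\right) - 19708 = \left(\left(\frac{437}{10} + \frac{47 \cdot 35^{2}}{46} + \frac{18389}{460} \cdot 35\right) - 11725\right) - 19708 = \left(\left(\frac{437}{10} + \frac{47}{46} \cdot 1225 + \frac{128723}{92}\right) - 11725\right) - 19708 = \left(\left(\frac{437}{10} + \frac{57575}{46} + \frac{128723}{92}\right) - 11725\right) - 19708 = \left(\frac{1239467}{460} - 11725\right) - 19708 = - \frac{4154033}{460} - 19708 = - \frac{13219713}{460}$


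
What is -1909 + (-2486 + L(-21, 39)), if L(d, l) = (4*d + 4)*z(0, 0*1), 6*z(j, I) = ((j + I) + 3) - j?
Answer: -4435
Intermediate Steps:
z(j, I) = 1/2 + I/6 (z(j, I) = (((j + I) + 3) - j)/6 = (((I + j) + 3) - j)/6 = ((3 + I + j) - j)/6 = (3 + I)/6 = 1/2 + I/6)
L(d, l) = 2 + 2*d (L(d, l) = (4*d + 4)*(1/2 + (0*1)/6) = (4 + 4*d)*(1/2 + (1/6)*0) = (4 + 4*d)*(1/2 + 0) = (4 + 4*d)*(1/2) = 2 + 2*d)
-1909 + (-2486 + L(-21, 39)) = -1909 + (-2486 + (2 + 2*(-21))) = -1909 + (-2486 + (2 - 42)) = -1909 + (-2486 - 40) = -1909 - 2526 = -4435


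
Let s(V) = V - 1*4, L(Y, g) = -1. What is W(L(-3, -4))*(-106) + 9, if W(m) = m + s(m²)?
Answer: 433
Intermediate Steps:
s(V) = -4 + V (s(V) = V - 4 = -4 + V)
W(m) = -4 + m + m² (W(m) = m + (-4 + m²) = -4 + m + m²)
W(L(-3, -4))*(-106) + 9 = (-4 - 1 + (-1)²)*(-106) + 9 = (-4 - 1 + 1)*(-106) + 9 = -4*(-106) + 9 = 424 + 9 = 433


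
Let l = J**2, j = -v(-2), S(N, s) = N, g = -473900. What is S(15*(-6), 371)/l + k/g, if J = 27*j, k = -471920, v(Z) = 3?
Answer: 16964534/17273655 ≈ 0.98210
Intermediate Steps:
j = -3 (j = -1*3 = -3)
J = -81 (J = 27*(-3) = -81)
l = 6561 (l = (-81)**2 = 6561)
S(15*(-6), 371)/l + k/g = (15*(-6))/6561 - 471920/(-473900) = -90*1/6561 - 471920*(-1/473900) = -10/729 + 23596/23695 = 16964534/17273655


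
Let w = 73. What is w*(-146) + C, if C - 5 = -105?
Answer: -10758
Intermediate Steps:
C = -100 (C = 5 - 105 = -100)
w*(-146) + C = 73*(-146) - 100 = -10658 - 100 = -10758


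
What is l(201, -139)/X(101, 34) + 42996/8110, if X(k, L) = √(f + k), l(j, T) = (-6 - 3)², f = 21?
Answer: 21498/4055 + 81*√122/122 ≈ 12.635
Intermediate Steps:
l(j, T) = 81 (l(j, T) = (-9)² = 81)
X(k, L) = √(21 + k)
l(201, -139)/X(101, 34) + 42996/8110 = 81/(√(21 + 101)) + 42996/8110 = 81/(√122) + 42996*(1/8110) = 81*(√122/122) + 21498/4055 = 81*√122/122 + 21498/4055 = 21498/4055 + 81*√122/122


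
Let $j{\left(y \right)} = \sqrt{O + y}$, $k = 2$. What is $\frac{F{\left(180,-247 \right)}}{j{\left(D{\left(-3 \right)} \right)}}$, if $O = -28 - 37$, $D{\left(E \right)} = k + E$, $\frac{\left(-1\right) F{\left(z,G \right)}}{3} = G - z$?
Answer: $- \frac{427 i \sqrt{66}}{22} \approx - 157.68 i$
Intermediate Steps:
$F{\left(z,G \right)} = - 3 G + 3 z$ ($F{\left(z,G \right)} = - 3 \left(G - z\right) = - 3 G + 3 z$)
$D{\left(E \right)} = 2 + E$
$O = -65$
$j{\left(y \right)} = \sqrt{-65 + y}$
$\frac{F{\left(180,-247 \right)}}{j{\left(D{\left(-3 \right)} \right)}} = \frac{\left(-3\right) \left(-247\right) + 3 \cdot 180}{\sqrt{-65 + \left(2 - 3\right)}} = \frac{741 + 540}{\sqrt{-65 - 1}} = \frac{1281}{\sqrt{-66}} = \frac{1281}{i \sqrt{66}} = 1281 \left(- \frac{i \sqrt{66}}{66}\right) = - \frac{427 i \sqrt{66}}{22}$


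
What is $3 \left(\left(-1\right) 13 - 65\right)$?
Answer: $-234$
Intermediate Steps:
$3 \left(\left(-1\right) 13 - 65\right) = 3 \left(-13 - 65\right) = 3 \left(-78\right) = -234$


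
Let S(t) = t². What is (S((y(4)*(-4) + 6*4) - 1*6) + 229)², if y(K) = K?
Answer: 54289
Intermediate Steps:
(S((y(4)*(-4) + 6*4) - 1*6) + 229)² = (((4*(-4) + 6*4) - 1*6)² + 229)² = (((-16 + 24) - 6)² + 229)² = ((8 - 6)² + 229)² = (2² + 229)² = (4 + 229)² = 233² = 54289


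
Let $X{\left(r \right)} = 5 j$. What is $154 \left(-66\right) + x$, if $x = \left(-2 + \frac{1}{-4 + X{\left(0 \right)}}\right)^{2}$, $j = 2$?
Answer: $- \frac{365783}{36} \approx -10161.0$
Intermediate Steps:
$X{\left(r \right)} = 10$ ($X{\left(r \right)} = 5 \cdot 2 = 10$)
$x = \frac{121}{36}$ ($x = \left(-2 + \frac{1}{-4 + 10}\right)^{2} = \left(-2 + \frac{1}{6}\right)^{2} = \left(- \frac{11}{6}\right)^{2} = \frac{121}{36} \approx 3.3611$)
$154 \left(-66\right) + x = 154 \left(-66\right) + \frac{121}{36} = -10164 + \frac{121}{36} = - \frac{365783}{36}$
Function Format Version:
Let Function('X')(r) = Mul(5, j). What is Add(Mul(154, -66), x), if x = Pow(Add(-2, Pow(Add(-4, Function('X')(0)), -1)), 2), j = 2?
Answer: Rational(-365783, 36) ≈ -10161.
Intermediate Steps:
Function('X')(r) = 10 (Function('X')(r) = Mul(5, 2) = 10)
x = Rational(121, 36) (x = Pow(Add(-2, Pow(Add(-4, 10), -1)), 2) = Pow(Add(-2, Pow(6, -1)), 2) = Pow(Add(-2, Rational(1, 6)), 2) = Pow(Rational(-11, 6), 2) = Rational(121, 36) ≈ 3.3611)
Add(Mul(154, -66), x) = Add(Mul(154, -66), Rational(121, 36)) = Add(-10164, Rational(121, 36)) = Rational(-365783, 36)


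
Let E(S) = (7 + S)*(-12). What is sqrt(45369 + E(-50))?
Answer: sqrt(45885) ≈ 214.21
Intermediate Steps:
E(S) = -84 - 12*S
sqrt(45369 + E(-50)) = sqrt(45369 + (-84 - 12*(-50))) = sqrt(45369 + (-84 + 600)) = sqrt(45369 + 516) = sqrt(45885)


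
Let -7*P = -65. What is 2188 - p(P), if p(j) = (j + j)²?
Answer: 90312/49 ≈ 1843.1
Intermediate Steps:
P = 65/7 (P = -⅐*(-65) = 65/7 ≈ 9.2857)
p(j) = 4*j² (p(j) = (2*j)² = 4*j²)
2188 - p(P) = 2188 - 4*(65/7)² = 2188 - 4*4225/49 = 2188 - 1*16900/49 = 2188 - 16900/49 = 90312/49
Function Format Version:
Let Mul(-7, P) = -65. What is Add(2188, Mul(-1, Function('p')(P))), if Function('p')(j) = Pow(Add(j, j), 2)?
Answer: Rational(90312, 49) ≈ 1843.1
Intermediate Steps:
P = Rational(65, 7) (P = Mul(Rational(-1, 7), -65) = Rational(65, 7) ≈ 9.2857)
Function('p')(j) = Mul(4, Pow(j, 2)) (Function('p')(j) = Pow(Mul(2, j), 2) = Mul(4, Pow(j, 2)))
Add(2188, Mul(-1, Function('p')(P))) = Add(2188, Mul(-1, Mul(4, Pow(Rational(65, 7), 2)))) = Add(2188, Mul(-1, Mul(4, Rational(4225, 49)))) = Add(2188, Mul(-1, Rational(16900, 49))) = Add(2188, Rational(-16900, 49)) = Rational(90312, 49)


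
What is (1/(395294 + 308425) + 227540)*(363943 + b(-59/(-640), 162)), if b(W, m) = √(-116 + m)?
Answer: 58276089458392123/703719 + 160124221261*√46/703719 ≈ 8.2813e+10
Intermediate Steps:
(1/(395294 + 308425) + 227540)*(363943 + b(-59/(-640), 162)) = (1/(395294 + 308425) + 227540)*(363943 + √(-116 + 162)) = (1/703719 + 227540)*(363943 + √46) = 160124221261*(363943 + √46)/703719 = 58276089458392123/703719 + 160124221261*√46/703719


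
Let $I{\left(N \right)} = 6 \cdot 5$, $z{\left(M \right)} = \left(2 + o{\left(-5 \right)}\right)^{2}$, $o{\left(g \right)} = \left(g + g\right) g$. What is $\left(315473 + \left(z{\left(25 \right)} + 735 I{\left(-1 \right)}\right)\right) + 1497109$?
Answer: $1837336$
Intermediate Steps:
$o{\left(g \right)} = 2 g^{2}$ ($o{\left(g \right)} = 2 g g = 2 g^{2}$)
$z{\left(M \right)} = 2704$ ($z{\left(M \right)} = \left(2 + 2 \left(-5\right)^{2}\right)^{2} = \left(2 + 2 \cdot 25\right)^{2} = \left(2 + 50\right)^{2} = 52^{2} = 2704$)
$I{\left(N \right)} = 30$
$\left(315473 + \left(z{\left(25 \right)} + 735 I{\left(-1 \right)}\right)\right) + 1497109 = \left(315473 + \left(2704 + 735 \cdot 30\right)\right) + 1497109 = \left(315473 + \left(2704 + 22050\right)\right) + 1497109 = \left(315473 + 24754\right) + 1497109 = 340227 + 1497109 = 1837336$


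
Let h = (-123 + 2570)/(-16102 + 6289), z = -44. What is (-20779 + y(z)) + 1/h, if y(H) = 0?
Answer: -50856026/2447 ≈ -20783.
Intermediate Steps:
h = -2447/9813 (h = 2447/(-9813) = 2447*(-1/9813) = -2447/9813 ≈ -0.24936)
(-20779 + y(z)) + 1/h = (-20779 + 0) + 1/(-2447/9813) = -20779 - 9813/2447 = -50856026/2447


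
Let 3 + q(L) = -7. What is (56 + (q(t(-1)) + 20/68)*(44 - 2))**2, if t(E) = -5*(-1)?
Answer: 35736484/289 ≈ 1.2366e+5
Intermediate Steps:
t(E) = 5
q(L) = -10 (q(L) = -3 - 7 = -10)
(56 + (q(t(-1)) + 20/68)*(44 - 2))**2 = (56 + (-10 + 20/68)*(44 - 2))**2 = (56 + (-10 + 20*(1/68))*42)**2 = (56 + (-10 + 5/17)*42)**2 = (56 - 165/17*42)**2 = (56 - 6930/17)**2 = (-5978/17)**2 = 35736484/289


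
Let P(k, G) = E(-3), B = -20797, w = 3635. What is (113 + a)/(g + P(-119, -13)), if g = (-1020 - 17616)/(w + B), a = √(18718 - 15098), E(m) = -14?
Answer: -969653/110816 - 8581*√905/55408 ≈ -13.409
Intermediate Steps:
P(k, G) = -14
a = 2*√905 (a = √3620 = 2*√905 ≈ 60.166)
g = 9318/8581 (g = (-1020 - 17616)/(3635 - 20797) = -18636/(-17162) = -18636*(-1/17162) = 9318/8581 ≈ 1.0859)
(113 + a)/(g + P(-119, -13)) = (113 + 2*√905)/(9318/8581 - 14) = (113 + 2*√905)/(-110816/8581) = (113 + 2*√905)*(-8581/110816) = -969653/110816 - 8581*√905/55408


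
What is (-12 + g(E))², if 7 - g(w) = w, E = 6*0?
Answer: 25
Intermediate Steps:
E = 0
g(w) = 7 - w
(-12 + g(E))² = (-12 + (7 - 1*0))² = (-12 + (7 + 0))² = (-12 + 7)² = (-5)² = 25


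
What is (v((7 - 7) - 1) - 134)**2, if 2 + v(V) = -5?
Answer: 19881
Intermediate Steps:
v(V) = -7 (v(V) = -2 - 5 = -7)
(v((7 - 7) - 1) - 134)**2 = (-7 - 134)**2 = (-141)**2 = 19881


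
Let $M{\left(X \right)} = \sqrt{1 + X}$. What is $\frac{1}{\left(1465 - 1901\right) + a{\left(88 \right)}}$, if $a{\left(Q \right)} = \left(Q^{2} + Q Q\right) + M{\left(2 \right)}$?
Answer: $\frac{15052}{226562701} - \frac{\sqrt{3}}{226562701} \approx 6.6429 \cdot 10^{-5}$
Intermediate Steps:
$a{\left(Q \right)} = \sqrt{3} + 2 Q^{2}$ ($a{\left(Q \right)} = \left(Q^{2} + Q Q\right) + \sqrt{1 + 2} = \left(Q^{2} + Q^{2}\right) + \sqrt{3} = 2 Q^{2} + \sqrt{3} = \sqrt{3} + 2 Q^{2}$)
$\frac{1}{\left(1465 - 1901\right) + a{\left(88 \right)}} = \frac{1}{\left(1465 - 1901\right) + \left(\sqrt{3} + 2 \cdot 88^{2}\right)} = \frac{1}{\left(1465 - 1901\right) + \left(\sqrt{3} + 2 \cdot 7744\right)} = \frac{1}{-436 + \left(\sqrt{3} + 15488\right)} = \frac{1}{-436 + \left(15488 + \sqrt{3}\right)} = \frac{1}{15052 + \sqrt{3}}$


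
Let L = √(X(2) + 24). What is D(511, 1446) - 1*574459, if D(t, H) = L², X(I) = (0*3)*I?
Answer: -574435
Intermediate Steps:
X(I) = 0 (X(I) = 0*I = 0)
L = 2*√6 (L = √(0 + 24) = √24 = 2*√6 ≈ 4.8990)
D(t, H) = 24 (D(t, H) = (2*√6)² = 24)
D(511, 1446) - 1*574459 = 24 - 1*574459 = 24 - 574459 = -574435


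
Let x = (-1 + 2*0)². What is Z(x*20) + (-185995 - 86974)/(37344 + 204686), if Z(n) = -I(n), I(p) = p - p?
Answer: -272969/242030 ≈ -1.1278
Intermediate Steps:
I(p) = 0
x = 1 (x = (-1 + 0)² = (-1)² = 1)
Z(n) = 0 (Z(n) = -1*0 = 0)
Z(x*20) + (-185995 - 86974)/(37344 + 204686) = 0 + (-185995 - 86974)/(37344 + 204686) = 0 - 272969/242030 = -272969/242030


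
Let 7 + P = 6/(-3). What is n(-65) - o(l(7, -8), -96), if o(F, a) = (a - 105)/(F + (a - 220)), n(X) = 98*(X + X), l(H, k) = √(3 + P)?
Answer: -636152698/49931 - 201*I*√6/99862 ≈ -12741.0 - 0.0049303*I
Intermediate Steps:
P = -9 (P = -7 + 6/(-3) = -7 + 6*(-⅓) = -7 - 2 = -9)
l(H, k) = I*√6 (l(H, k) = √(3 - 9) = √(-6) = I*√6)
n(X) = 196*X (n(X) = 98*(2*X) = 196*X)
o(F, a) = (-105 + a)/(-220 + F + a) (o(F, a) = (-105 + a)/(F + (-220 + a)) = (-105 + a)/(-220 + F + a))
n(-65) - o(l(7, -8), -96) = 196*(-65) - (-105 - 96)/(-220 + I*√6 - 96) = -12740 - (-201)/(-316 + I*√6) = -12740 + 201/(-316 + I*√6)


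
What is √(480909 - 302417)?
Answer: 2*√44623 ≈ 422.48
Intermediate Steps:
√(480909 - 302417) = √178492 = 2*√44623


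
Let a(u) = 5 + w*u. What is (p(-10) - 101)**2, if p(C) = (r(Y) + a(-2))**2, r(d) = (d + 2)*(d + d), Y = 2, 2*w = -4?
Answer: 274576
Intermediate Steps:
w = -2 (w = (1/2)*(-4) = -2)
a(u) = 5 - 2*u
r(d) = 2*d*(2 + d) (r(d) = (2 + d)*(2*d) = 2*d*(2 + d))
p(C) = 625 (p(C) = (2*2*(2 + 2) + (5 - 2*(-2)))**2 = (2*2*4 + (5 + 4))**2 = (16 + 9)**2 = 25**2 = 625)
(p(-10) - 101)**2 = (625 - 101)**2 = 524**2 = 274576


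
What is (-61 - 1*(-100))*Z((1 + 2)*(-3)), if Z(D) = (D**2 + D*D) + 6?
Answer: 6552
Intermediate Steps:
Z(D) = 6 + 2*D**2 (Z(D) = (D**2 + D**2) + 6 = 2*D**2 + 6 = 6 + 2*D**2)
(-61 - 1*(-100))*Z((1 + 2)*(-3)) = (-61 - 1*(-100))*(6 + 2*((1 + 2)*(-3))**2) = (-61 + 100)*(6 + 2*(3*(-3))**2) = 39*(6 + 2*(-9)**2) = 39*(6 + 2*81) = 39*(6 + 162) = 39*168 = 6552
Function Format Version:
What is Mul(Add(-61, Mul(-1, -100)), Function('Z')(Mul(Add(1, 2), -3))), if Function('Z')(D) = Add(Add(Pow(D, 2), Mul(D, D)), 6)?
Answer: 6552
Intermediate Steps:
Function('Z')(D) = Add(6, Mul(2, Pow(D, 2))) (Function('Z')(D) = Add(Add(Pow(D, 2), Pow(D, 2)), 6) = Add(Mul(2, Pow(D, 2)), 6) = Add(6, Mul(2, Pow(D, 2))))
Mul(Add(-61, Mul(-1, -100)), Function('Z')(Mul(Add(1, 2), -3))) = Mul(Add(-61, Mul(-1, -100)), Add(6, Mul(2, Pow(Mul(Add(1, 2), -3), 2)))) = Mul(Add(-61, 100), Add(6, Mul(2, Pow(Mul(3, -3), 2)))) = Mul(39, Add(6, Mul(2, Pow(-9, 2)))) = Mul(39, Add(6, Mul(2, 81))) = Mul(39, Add(6, 162)) = Mul(39, 168) = 6552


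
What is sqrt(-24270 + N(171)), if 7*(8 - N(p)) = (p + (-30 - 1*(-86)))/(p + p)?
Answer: I*sqrt(15450199030)/798 ≈ 155.76*I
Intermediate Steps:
N(p) = 8 - (56 + p)/(14*p) (N(p) = 8 - (p + (-30 - 1*(-86)))/(7*(p + p)) = 8 - (p + (-30 + 86))/(7*(2*p)) = 8 - (p + 56)*1/(2*p)/7 = 8 - (56 + p)*1/(2*p)/7 = 8 - (56 + p)/(14*p))
sqrt(-24270 + N(171)) = sqrt(-24270 + (111/14 - 4/171)) = sqrt(-24270 + 18925/2394) = sqrt(-58083455/2394) = I*sqrt(15450199030)/798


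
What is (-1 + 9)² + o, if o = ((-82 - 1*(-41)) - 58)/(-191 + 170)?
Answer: 481/7 ≈ 68.714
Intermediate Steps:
o = 33/7 (o = ((-82 + 41) - 58)/(-21) = (-41 - 58)*(-1/21) = -99*(-1/21) = 33/7 ≈ 4.7143)
(-1 + 9)² + o = (-1 + 9)² + 33/7 = 8² + 33/7 = 64 + 33/7 = 481/7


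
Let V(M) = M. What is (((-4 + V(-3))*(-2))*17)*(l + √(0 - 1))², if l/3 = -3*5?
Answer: 481712 - 21420*I ≈ 4.8171e+5 - 21420.0*I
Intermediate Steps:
l = -45 (l = 3*(-3*5) = 3*(-15) = -45)
(((-4 + V(-3))*(-2))*17)*(l + √(0 - 1))² = (((-4 - 3)*(-2))*17)*(-45 + √(0 - 1))² = (-7*(-2)*17)*(-45 + √(-1))² = (14*17)*(-45 + I)² = 238*(-45 + I)²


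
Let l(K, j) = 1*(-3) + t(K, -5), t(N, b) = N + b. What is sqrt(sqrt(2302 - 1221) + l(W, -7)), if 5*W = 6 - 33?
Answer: sqrt(-335 + 25*sqrt(1081))/5 ≈ 4.4135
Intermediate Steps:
W = -27/5 (W = (6 - 33)/5 = (1/5)*(-27) = -27/5 ≈ -5.4000)
l(K, j) = -8 + K (l(K, j) = 1*(-3) + (K - 5) = -3 + (-5 + K) = -8 + K)
sqrt(sqrt(2302 - 1221) + l(W, -7)) = sqrt(sqrt(2302 - 1221) + (-8 - 27/5)) = sqrt(sqrt(1081) - 67/5) = sqrt(-67/5 + sqrt(1081))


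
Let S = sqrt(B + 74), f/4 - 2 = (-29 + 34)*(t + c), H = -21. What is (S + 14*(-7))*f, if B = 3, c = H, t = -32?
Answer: 103096 - 1052*sqrt(77) ≈ 93865.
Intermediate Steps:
c = -21
f = -1052 (f = 8 + 4*((-29 + 34)*(-32 - 21)) = 8 + 4*(5*(-53)) = 8 + 4*(-265) = 8 - 1060 = -1052)
S = sqrt(77) (S = sqrt(3 + 74) = sqrt(77) ≈ 8.7750)
(S + 14*(-7))*f = (sqrt(77) + 14*(-7))*(-1052) = (sqrt(77) - 98)*(-1052) = (-98 + sqrt(77))*(-1052) = 103096 - 1052*sqrt(77)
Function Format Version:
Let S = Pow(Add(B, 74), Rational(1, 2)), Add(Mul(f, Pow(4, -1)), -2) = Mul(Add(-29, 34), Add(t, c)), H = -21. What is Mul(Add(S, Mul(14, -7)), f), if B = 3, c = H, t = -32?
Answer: Add(103096, Mul(-1052, Pow(77, Rational(1, 2)))) ≈ 93865.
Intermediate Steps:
c = -21
f = -1052 (f = Add(8, Mul(4, Mul(Add(-29, 34), Add(-32, -21)))) = Add(8, Mul(4, Mul(5, -53))) = Add(8, Mul(4, -265)) = Add(8, -1060) = -1052)
S = Pow(77, Rational(1, 2)) (S = Pow(Add(3, 74), Rational(1, 2)) = Pow(77, Rational(1, 2)) ≈ 8.7750)
Mul(Add(S, Mul(14, -7)), f) = Mul(Add(Pow(77, Rational(1, 2)), Mul(14, -7)), -1052) = Mul(Add(Pow(77, Rational(1, 2)), -98), -1052) = Mul(Add(-98, Pow(77, Rational(1, 2))), -1052) = Add(103096, Mul(-1052, Pow(77, Rational(1, 2))))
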